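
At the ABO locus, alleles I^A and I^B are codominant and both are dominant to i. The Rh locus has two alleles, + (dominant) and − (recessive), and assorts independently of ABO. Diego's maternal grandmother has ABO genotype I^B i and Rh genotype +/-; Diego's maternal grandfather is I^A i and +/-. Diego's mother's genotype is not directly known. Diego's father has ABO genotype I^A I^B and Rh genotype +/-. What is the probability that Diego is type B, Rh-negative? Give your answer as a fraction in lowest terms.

Diego's mother's ABO genotype from I^B i × I^A i: 1/4 I^A I^B, 1/4 I^A i, 1/4 I^B i, 1/4 i i.
Crossing each possibility with the father I^A I^B and summing P(type B): 1/4·1/4 + 1/4·1/4 + 1/4·1/2 + 1/4·1/2 = 3/8.
Similarly for Rh via the mother's Rh distribution: P(Rh-) = 1/4.
Independent loci: 3/8 × 1/4 = 3/32.

3/32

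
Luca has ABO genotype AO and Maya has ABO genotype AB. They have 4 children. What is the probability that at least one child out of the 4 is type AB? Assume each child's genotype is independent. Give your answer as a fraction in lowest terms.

ABO cross AO × AB → 1/2 A, 1/4 B, 1/4 AB.
So P(type AB) = 1/4 per child.
P(none) = (3/4)^4 = 81/256; P(at least one) = 1 − 81/256 = 175/256.

175/256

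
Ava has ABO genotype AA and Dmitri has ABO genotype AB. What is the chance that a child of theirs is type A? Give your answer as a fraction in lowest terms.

ABO cross AA × AB → offspring phenotypes: 1/2 A, 1/2 AB.
So P(type A) = 1/2.

1/2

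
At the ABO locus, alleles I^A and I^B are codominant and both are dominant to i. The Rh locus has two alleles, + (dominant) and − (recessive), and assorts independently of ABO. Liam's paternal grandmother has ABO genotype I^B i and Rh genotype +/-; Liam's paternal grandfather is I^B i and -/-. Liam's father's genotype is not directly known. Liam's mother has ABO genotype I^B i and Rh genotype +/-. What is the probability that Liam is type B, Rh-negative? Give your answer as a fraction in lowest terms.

Liam's father's ABO genotype from I^B i × I^B i: 1/4 I^B I^B, 1/2 I^B i, 1/4 i i.
Crossing each possibility with the mother I^B i and summing P(type B): 1/4·1 + 1/2·3/4 + 1/4·1/2 = 3/4.
Similarly for Rh via the father's Rh distribution: P(Rh-) = 3/8.
Independent loci: 3/4 × 3/8 = 9/32.

9/32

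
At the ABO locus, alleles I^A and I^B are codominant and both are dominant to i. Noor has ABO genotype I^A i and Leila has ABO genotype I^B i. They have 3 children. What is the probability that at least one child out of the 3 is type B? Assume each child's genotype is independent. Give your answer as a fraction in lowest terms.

37/64

ABO cross I^A i × I^B i → 1/4 O, 1/4 A, 1/4 B, 1/4 AB.
So P(type B) = 1/4 per child.
P(none) = (3/4)^3 = 27/64; P(at least one) = 1 − 27/64 = 37/64.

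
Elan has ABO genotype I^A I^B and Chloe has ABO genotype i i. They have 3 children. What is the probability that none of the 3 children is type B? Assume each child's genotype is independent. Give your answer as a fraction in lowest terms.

ABO cross I^A I^B × i i → 1/2 A, 1/2 B.
So P(type B) = 1/2 per child.
P(not type B) = 1/2 for one child; (1/2)^3 = 1/8.

1/8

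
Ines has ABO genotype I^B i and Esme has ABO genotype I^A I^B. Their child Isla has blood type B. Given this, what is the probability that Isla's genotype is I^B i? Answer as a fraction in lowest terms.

Cross I^B i × I^A I^B → 1/4 I^A I^B, 1/4 I^A i, 1/4 I^B I^B, 1/4 I^B i.
Type-B genotypes among offspring: I^B I^B (1/4), I^B i (1/4); total 1/2.
P(I^B i | type B) = (1/4) / (1/2) = 1/2.

1/2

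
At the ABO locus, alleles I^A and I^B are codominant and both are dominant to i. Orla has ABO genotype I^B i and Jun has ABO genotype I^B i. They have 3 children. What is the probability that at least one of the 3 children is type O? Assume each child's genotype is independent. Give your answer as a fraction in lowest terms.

ABO cross I^B i × I^B i → 1/4 O, 3/4 B.
So P(type O) = 1/4 per child.
P(none) = (3/4)^3 = 27/64; P(at least one) = 1 − 27/64 = 37/64.

37/64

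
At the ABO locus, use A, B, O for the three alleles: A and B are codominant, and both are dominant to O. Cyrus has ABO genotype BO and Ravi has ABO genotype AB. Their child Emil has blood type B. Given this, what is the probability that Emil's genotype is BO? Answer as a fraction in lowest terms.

Cross BO × AB → 1/4 AB, 1/4 AO, 1/4 BB, 1/4 BO.
Type-B genotypes among offspring: BB (1/4), BO (1/4); total 1/2.
P(BO | type B) = (1/4) / (1/2) = 1/2.

1/2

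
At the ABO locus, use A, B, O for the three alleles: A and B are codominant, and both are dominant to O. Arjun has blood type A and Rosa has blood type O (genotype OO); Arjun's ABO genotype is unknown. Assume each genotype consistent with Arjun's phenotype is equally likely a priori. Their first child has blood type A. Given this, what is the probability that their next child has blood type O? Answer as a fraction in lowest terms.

1/6

Possible genotypes: Arjun ∈ {AA, AO}; Rosa ∈ {OO}.
Weight each parental genotype pair by prior × P(type-A child):
  AA × OO: posterior weight 2/3; P(next child type O) = 0.
  AO × OO: posterior weight 1/3; P(next child type O) = 1/2.
Weighted sum = 1/6.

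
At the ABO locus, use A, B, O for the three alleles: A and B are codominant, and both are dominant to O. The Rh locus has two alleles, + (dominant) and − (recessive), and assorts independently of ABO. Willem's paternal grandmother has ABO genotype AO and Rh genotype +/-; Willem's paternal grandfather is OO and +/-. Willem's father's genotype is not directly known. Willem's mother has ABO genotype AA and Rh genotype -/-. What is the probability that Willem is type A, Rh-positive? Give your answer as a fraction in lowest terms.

1/2

Willem's father's ABO genotype from AO × OO: 1/2 AO, 1/2 OO.
Crossing each possibility with the mother AA and summing P(type A): 1/2·1 + 1/2·1 = 1.
Similarly for Rh via the father's Rh distribution: P(Rh+) = 1/2.
Independent loci: 1 × 1/2 = 1/2.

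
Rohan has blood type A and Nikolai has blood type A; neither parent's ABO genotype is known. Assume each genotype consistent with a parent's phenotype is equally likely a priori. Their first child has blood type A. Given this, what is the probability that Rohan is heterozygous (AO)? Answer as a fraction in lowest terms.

7/15

Possible genotypes: Rohan ∈ {AA, AO}; Nikolai ∈ {AA, AO}.
Weight each parental genotype pair by prior × P(type-A child):
  AA × AA: posterior weight 4/15.
  AA × AO: posterior weight 4/15.
  AO × AA: posterior weight 4/15.
  AO × AO: posterior weight 1/5.
Sum the posterior weight over pairs where Rohan is AO: 7/15.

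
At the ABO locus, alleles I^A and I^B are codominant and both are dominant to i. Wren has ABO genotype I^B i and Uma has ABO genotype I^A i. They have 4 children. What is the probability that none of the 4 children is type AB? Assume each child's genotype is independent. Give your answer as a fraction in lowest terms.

ABO cross I^B i × I^A i → 1/4 O, 1/4 A, 1/4 B, 1/4 AB.
So P(type AB) = 1/4 per child.
P(not type AB) = 3/4 for one child; (3/4)^4 = 81/256.

81/256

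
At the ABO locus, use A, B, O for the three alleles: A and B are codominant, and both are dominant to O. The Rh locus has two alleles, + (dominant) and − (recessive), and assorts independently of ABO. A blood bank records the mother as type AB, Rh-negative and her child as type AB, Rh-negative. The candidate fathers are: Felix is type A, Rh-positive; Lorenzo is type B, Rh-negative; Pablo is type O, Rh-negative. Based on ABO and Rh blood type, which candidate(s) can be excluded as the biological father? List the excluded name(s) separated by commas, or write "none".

Pablo

A candidate is excluded only if no genotype consistent with his phenotype could produce a type AB, Rh-negative child with a type AB, Rh-negative mother.
Pablo (type O, Rh-): no genotype consistent with that phenotype can produce a type-AB Rh- child with a type-AB mother.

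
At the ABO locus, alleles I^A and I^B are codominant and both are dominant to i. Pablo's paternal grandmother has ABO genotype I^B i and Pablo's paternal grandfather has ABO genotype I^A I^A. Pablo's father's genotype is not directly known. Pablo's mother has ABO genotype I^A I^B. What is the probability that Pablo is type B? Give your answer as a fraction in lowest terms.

1/4

Pablo's father's ABO genotype from I^B i × I^A I^A: 1/2 I^A I^B, 1/2 I^A i.
Crossing each possibility with the mother I^A I^B and summing P(type B): 1/2·1/4 + 1/2·1/4 = 1/4.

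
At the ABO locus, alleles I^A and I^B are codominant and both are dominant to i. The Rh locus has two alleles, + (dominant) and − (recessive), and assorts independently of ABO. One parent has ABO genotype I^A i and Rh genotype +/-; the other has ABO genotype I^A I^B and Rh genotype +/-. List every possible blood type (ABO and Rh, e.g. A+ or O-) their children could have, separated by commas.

A+, A-, B+, B-, AB+, AB-

Gametes from I^A i × I^A I^B give offspring ABO genotypes I^A I^A, I^A I^B, I^A i, I^B i, i.e. phenotypes A, B, AB.
Rh cross +/- × +/- → phenotypes Rh+, Rh-.
Combining independently: A+, A-, B+, B-, AB+, AB-.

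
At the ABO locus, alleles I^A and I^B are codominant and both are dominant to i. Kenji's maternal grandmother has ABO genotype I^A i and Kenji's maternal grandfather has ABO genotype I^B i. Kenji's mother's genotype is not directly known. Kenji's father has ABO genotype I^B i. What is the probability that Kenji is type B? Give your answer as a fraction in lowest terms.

Kenji's mother's ABO genotype from I^A i × I^B i: 1/4 I^A I^B, 1/4 I^A i, 1/4 I^B i, 1/4 i i.
Crossing each possibility with the father I^B i and summing P(type B): 1/4·1/2 + 1/4·1/4 + 1/4·3/4 + 1/4·1/2 = 1/2.

1/2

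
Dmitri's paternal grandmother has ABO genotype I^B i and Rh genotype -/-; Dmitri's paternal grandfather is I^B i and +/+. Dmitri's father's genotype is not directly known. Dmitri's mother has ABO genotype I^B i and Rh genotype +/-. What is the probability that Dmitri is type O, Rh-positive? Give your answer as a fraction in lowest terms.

Dmitri's father's ABO genotype from I^B i × I^B i: 1/4 I^B I^B, 1/2 I^B i, 1/4 i i.
Crossing each possibility with the mother I^B i and summing P(type O): 1/4·0 + 1/2·1/4 + 1/4·1/2 = 1/4.
Similarly for Rh via the father's Rh distribution: P(Rh+) = 3/4.
Independent loci: 1/4 × 3/4 = 3/16.

3/16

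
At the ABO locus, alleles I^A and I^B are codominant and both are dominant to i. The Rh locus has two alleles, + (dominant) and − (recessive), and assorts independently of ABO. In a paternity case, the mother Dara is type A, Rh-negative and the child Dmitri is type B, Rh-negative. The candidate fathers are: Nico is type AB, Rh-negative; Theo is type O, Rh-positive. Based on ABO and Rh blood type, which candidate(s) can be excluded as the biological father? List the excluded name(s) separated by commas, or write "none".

A candidate is excluded only if no genotype consistent with his phenotype could produce a type B, Rh-negative child with a type A, Rh-negative mother.
Theo (type O, Rh+): no genotype consistent with that phenotype can produce a type-B Rh- child with a type-A mother.

Theo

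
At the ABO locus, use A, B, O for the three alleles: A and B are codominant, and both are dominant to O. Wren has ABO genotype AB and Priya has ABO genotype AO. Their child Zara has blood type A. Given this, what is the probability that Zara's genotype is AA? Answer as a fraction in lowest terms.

Cross AB × AO → 1/4 AA, 1/4 AB, 1/4 AO, 1/4 BO.
Type-A genotypes among offspring: AA (1/4), AO (1/4); total 1/2.
P(AA | type A) = (1/4) / (1/2) = 1/2.

1/2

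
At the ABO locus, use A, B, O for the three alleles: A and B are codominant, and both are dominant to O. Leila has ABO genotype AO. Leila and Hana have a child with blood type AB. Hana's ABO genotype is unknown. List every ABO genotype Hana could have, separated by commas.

For each candidate genotype of Hana, check whether crossing it with AO can produce every observed child phenotype.
  AA → possible child types {A} ✗
  AB → possible child types {A, B, AB} ✓
  AO → possible child types {O, A} ✗
  BB → possible child types {B, AB} ✓
  BO → possible child types {O, A, B, AB} ✓
  OO → possible child types {O, A} ✗

AB, BB, BO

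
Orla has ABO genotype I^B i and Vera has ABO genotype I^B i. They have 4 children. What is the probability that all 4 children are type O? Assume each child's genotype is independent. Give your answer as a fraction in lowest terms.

1/256

ABO cross I^B i × I^B i → 1/4 O, 3/4 B.
So P(type O) = 1/4 per child.
All 4 independent: (1/4)^4 = 1/256.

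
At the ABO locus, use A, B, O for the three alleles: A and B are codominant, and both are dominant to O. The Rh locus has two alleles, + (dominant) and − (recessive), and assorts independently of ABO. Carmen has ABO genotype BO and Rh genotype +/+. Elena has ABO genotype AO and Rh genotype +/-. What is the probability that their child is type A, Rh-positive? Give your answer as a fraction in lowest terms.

1/4

ABO cross BO × AO → offspring phenotypes: 1/4 O, 1/4 A, 1/4 B, 1/4 AB.
Rh cross +/+ × +/- → 1 Rh+.
Independent loci: P(type A, Rh-positive) = 1/4 × 1 = 1/4.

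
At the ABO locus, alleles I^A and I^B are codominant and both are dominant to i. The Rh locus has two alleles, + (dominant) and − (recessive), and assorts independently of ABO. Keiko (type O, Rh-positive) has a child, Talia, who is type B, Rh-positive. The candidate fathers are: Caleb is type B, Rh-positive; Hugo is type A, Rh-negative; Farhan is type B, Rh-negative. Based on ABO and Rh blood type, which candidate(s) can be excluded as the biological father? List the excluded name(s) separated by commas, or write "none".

Hugo

A candidate is excluded only if no genotype consistent with his phenotype could produce a type B, Rh-positive child with a type O, Rh-positive mother.
Hugo (type A, Rh-): no genotype consistent with that phenotype can produce a type-B Rh+ child with a type-O mother.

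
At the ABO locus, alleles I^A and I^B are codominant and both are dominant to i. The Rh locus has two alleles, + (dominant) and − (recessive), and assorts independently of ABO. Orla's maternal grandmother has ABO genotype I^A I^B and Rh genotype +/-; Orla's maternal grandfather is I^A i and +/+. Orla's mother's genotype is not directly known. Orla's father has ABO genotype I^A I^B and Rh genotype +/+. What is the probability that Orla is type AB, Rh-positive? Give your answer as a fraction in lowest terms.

3/8

Orla's mother's ABO genotype from I^A I^B × I^A i: 1/4 I^A I^A, 1/4 I^A I^B, 1/4 I^A i, 1/4 I^B i.
Crossing each possibility with the father I^A I^B and summing P(type AB): 1/4·1/2 + 1/4·1/2 + 1/4·1/4 + 1/4·1/4 = 3/8.
Similarly for Rh via the mother's Rh distribution: P(Rh+) = 1.
Independent loci: 3/8 × 1 = 3/8.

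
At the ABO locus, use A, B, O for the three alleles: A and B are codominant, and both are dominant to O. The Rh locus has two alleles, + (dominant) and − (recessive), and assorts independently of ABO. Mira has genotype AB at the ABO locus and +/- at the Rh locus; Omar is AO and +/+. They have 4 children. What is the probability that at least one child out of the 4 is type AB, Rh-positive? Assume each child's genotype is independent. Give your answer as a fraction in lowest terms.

175/256

ABO cross AB × AO → 1/2 A, 1/4 B, 1/4 AB.
Rh cross +/- × +/+ → 1 Rh+; so P(type AB, Rh-positive) = 1/4 × 1 = 1/4 per child.
P(none) = (3/4)^4 = 81/256; P(at least one) = 1 − 81/256 = 175/256.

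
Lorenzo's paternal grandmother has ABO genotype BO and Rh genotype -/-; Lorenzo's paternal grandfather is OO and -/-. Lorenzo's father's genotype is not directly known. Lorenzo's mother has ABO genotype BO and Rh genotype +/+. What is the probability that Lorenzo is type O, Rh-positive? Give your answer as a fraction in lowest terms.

Lorenzo's father's ABO genotype from BO × OO: 1/2 BO, 1/2 OO.
Crossing each possibility with the mother BO and summing P(type O): 1/2·1/4 + 1/2·1/2 = 3/8.
Similarly for Rh via the father's Rh distribution: P(Rh+) = 1.
Independent loci: 3/8 × 1 = 3/8.

3/8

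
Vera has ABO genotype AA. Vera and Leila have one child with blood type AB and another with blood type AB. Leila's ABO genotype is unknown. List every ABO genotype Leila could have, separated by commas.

For each candidate genotype of Leila, check whether crossing it with AA can produce every observed child phenotype.
  AA → possible child types {A} ✗
  AB → possible child types {A, AB} ✓
  AO → possible child types {A} ✗
  BB → possible child types {AB} ✓
  BO → possible child types {A, AB} ✓
  OO → possible child types {A} ✗

AB, BB, BO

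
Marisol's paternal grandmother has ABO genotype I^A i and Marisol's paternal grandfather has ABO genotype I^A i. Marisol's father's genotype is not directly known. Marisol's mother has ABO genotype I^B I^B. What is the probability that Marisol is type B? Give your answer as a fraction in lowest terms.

1/2

Marisol's father's ABO genotype from I^A i × I^A i: 1/4 I^A I^A, 1/2 I^A i, 1/4 i i.
Crossing each possibility with the mother I^B I^B and summing P(type B): 1/4·0 + 1/2·1/2 + 1/4·1 = 1/2.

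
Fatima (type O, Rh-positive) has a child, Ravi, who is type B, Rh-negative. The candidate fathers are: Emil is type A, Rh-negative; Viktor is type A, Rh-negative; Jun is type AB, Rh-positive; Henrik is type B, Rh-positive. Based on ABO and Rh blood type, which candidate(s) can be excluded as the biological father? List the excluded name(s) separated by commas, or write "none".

Emil, Viktor

A candidate is excluded only if no genotype consistent with his phenotype could produce a type B, Rh-negative child with a type O, Rh-positive mother.
Emil (type A, Rh-): no genotype consistent with that phenotype can produce a type-B Rh- child with a type-O mother.
Viktor (type A, Rh-): no genotype consistent with that phenotype can produce a type-B Rh- child with a type-O mother.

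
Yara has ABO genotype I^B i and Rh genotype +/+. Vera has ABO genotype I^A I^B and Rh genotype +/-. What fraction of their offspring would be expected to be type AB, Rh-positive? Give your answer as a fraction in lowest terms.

1/4

ABO cross I^B i × I^A I^B → offspring phenotypes: 1/4 A, 1/2 B, 1/4 AB.
Rh cross +/+ × +/- → 1 Rh+.
Independent loci: P(type AB, Rh-positive) = 1/4 × 1 = 1/4.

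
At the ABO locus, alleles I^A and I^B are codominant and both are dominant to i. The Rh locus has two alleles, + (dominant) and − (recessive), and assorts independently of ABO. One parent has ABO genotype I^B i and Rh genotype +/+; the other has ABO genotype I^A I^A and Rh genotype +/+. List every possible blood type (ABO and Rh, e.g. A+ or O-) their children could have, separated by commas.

A+, AB+

Gametes from I^B i × I^A I^A give offspring ABO genotypes I^A I^B, I^A i, i.e. phenotypes A, AB.
Rh cross +/+ × +/+ → phenotypes Rh+.
Combining independently: A+, AB+.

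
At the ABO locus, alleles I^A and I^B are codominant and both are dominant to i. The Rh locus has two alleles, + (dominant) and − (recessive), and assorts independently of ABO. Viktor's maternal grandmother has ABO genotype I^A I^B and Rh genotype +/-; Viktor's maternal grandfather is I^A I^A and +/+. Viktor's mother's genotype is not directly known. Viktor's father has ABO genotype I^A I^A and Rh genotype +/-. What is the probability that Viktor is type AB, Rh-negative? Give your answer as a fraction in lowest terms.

1/32

Viktor's mother's ABO genotype from I^A I^B × I^A I^A: 1/2 I^A I^A, 1/2 I^A I^B.
Crossing each possibility with the father I^A I^A and summing P(type AB): 1/2·0 + 1/2·1/2 = 1/4.
Similarly for Rh via the mother's Rh distribution: P(Rh-) = 1/8.
Independent loci: 1/4 × 1/8 = 1/32.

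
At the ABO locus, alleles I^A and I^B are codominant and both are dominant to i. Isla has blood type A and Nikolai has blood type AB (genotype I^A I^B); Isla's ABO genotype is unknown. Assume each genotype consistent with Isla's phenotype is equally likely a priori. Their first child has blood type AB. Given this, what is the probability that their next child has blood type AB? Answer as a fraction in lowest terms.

Possible genotypes: Isla ∈ {I^A I^A, I^A i}; Nikolai ∈ {I^A I^B}.
Weight each parental genotype pair by prior × P(type-AB child):
  I^A I^A × I^A I^B: posterior weight 2/3; P(next child type AB) = 1/2.
  I^A i × I^A I^B: posterior weight 1/3; P(next child type AB) = 1/4.
Weighted sum = 5/12.

5/12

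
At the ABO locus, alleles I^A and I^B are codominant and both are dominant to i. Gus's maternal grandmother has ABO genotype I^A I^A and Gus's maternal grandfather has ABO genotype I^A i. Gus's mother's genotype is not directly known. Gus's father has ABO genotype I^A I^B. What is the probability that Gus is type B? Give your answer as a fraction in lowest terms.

Gus's mother's ABO genotype from I^A I^A × I^A i: 1/2 I^A I^A, 1/2 I^A i.
Crossing each possibility with the father I^A I^B and summing P(type B): 1/2·0 + 1/2·1/4 = 1/8.

1/8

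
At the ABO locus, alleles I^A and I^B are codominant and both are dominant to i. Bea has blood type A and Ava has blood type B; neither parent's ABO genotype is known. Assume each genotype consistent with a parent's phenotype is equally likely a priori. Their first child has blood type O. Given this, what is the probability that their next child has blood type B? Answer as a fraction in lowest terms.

Possible genotypes: Bea ∈ {I^A I^A, I^A i}; Ava ∈ {I^B I^B, I^B i}.
Weight each parental genotype pair by prior × P(type-O child):
  I^A i × I^B i: posterior weight 1; P(next child type B) = 1/4.
Weighted sum = 1/4.

1/4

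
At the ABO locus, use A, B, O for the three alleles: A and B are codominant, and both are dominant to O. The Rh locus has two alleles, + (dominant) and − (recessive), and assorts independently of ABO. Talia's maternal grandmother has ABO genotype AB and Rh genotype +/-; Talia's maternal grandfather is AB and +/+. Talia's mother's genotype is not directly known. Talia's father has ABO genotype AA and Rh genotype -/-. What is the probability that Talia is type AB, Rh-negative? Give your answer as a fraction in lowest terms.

1/8

Talia's mother's ABO genotype from AB × AB: 1/4 AA, 1/2 AB, 1/4 BB.
Crossing each possibility with the father AA and summing P(type AB): 1/4·0 + 1/2·1/2 + 1/4·1 = 1/2.
Similarly for Rh via the mother's Rh distribution: P(Rh-) = 1/4.
Independent loci: 1/2 × 1/4 = 1/8.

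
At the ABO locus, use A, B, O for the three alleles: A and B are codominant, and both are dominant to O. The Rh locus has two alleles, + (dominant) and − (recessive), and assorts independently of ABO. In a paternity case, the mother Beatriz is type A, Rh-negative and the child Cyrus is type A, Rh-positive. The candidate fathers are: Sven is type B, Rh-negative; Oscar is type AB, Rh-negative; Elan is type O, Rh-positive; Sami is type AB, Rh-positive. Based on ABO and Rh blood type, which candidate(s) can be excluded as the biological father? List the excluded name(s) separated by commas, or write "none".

A candidate is excluded only if no genotype consistent with his phenotype could produce a type A, Rh-positive child with a type A, Rh-negative mother.
Sven (type B, Rh-): no genotype consistent with that phenotype can produce a type-A Rh+ child with a type-A mother.
Oscar (type AB, Rh-): no genotype consistent with that phenotype can produce a type-A Rh+ child with a type-A mother.

Sven, Oscar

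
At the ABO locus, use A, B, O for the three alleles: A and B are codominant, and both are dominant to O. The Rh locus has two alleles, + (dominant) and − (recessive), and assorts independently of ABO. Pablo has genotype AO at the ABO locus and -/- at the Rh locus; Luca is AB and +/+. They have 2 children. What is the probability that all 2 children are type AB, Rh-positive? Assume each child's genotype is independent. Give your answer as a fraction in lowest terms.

ABO cross AO × AB → 1/2 A, 1/4 B, 1/4 AB.
Rh cross -/- × +/+ → 1 Rh+; so P(type AB, Rh-positive) = 1/4 × 1 = 1/4 per child.
All 2 independent: (1/4)^2 = 1/16.

1/16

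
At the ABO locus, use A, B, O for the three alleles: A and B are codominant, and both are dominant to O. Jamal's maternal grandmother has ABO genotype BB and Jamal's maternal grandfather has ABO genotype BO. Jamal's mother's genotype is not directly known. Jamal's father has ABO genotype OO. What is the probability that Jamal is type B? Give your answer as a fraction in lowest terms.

3/4

Jamal's mother's ABO genotype from BB × BO: 1/2 BB, 1/2 BO.
Crossing each possibility with the father OO and summing P(type B): 1/2·1 + 1/2·1/2 = 3/4.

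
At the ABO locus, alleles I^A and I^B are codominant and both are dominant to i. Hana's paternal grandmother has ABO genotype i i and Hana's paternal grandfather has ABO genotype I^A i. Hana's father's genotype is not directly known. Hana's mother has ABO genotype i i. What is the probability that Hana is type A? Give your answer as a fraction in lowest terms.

1/4

Hana's father's ABO genotype from i i × I^A i: 1/2 I^A i, 1/2 i i.
Crossing each possibility with the mother i i and summing P(type A): 1/2·1/2 + 1/2·0 = 1/4.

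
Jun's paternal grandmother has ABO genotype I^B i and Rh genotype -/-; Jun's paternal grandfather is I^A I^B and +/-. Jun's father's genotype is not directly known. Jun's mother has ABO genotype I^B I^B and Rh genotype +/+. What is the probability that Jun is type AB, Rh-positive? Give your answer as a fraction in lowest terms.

1/4

Jun's father's ABO genotype from I^B i × I^A I^B: 1/4 I^A I^B, 1/4 I^A i, 1/4 I^B I^B, 1/4 I^B i.
Crossing each possibility with the mother I^B I^B and summing P(type AB): 1/4·1/2 + 1/4·1/2 + 1/4·0 + 1/4·0 = 1/4.
Similarly for Rh via the father's Rh distribution: P(Rh+) = 1.
Independent loci: 1/4 × 1 = 1/4.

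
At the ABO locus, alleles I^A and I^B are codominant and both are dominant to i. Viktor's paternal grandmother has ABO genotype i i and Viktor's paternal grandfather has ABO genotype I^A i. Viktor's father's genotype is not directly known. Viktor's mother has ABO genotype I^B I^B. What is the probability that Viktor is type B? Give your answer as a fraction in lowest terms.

3/4

Viktor's father's ABO genotype from i i × I^A i: 1/2 I^A i, 1/2 i i.
Crossing each possibility with the mother I^B I^B and summing P(type B): 1/2·1/2 + 1/2·1 = 3/4.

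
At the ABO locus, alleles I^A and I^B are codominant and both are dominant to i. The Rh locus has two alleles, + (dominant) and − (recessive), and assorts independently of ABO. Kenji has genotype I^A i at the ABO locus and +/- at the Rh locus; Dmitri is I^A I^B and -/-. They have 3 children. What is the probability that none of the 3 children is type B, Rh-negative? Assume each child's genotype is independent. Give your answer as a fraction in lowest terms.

ABO cross I^A i × I^A I^B → 1/2 A, 1/4 B, 1/4 AB.
Rh cross +/- × -/- → 1/2 Rh+, 1/2 Rh-; so P(type B, Rh-negative) = 1/4 × 1/2 = 1/8 per child.
P(not type B, Rh-negative) = 7/8 for one child; (7/8)^3 = 343/512.

343/512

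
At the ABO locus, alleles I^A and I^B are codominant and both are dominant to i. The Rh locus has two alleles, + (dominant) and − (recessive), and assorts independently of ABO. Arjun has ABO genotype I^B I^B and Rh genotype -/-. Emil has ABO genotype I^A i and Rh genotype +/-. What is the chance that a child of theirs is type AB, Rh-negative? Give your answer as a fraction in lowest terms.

1/4

ABO cross I^B I^B × I^A i → offspring phenotypes: 1/2 B, 1/2 AB.
Rh cross -/- × +/- → 1/2 Rh+, 1/2 Rh-.
Independent loci: P(type AB, Rh-negative) = 1/2 × 1/2 = 1/4.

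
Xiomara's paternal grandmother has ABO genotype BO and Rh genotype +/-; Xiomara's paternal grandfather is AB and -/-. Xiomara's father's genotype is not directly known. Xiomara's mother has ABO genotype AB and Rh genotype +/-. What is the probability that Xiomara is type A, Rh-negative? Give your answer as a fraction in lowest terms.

3/32

Xiomara's father's ABO genotype from BO × AB: 1/4 AB, 1/4 AO, 1/4 BB, 1/4 BO.
Crossing each possibility with the mother AB and summing P(type A): 1/4·1/4 + 1/4·1/2 + 1/4·0 + 1/4·1/4 = 1/4.
Similarly for Rh via the father's Rh distribution: P(Rh-) = 3/8.
Independent loci: 1/4 × 3/8 = 3/32.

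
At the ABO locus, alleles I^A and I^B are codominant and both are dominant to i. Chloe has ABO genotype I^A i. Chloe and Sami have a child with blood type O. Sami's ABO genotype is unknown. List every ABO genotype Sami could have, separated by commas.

I^A i, I^B i, i i

For each candidate genotype of Sami, check whether crossing it with I^A i can produce every observed child phenotype.
  I^A I^A → possible child types {A} ✗
  I^A I^B → possible child types {A, B, AB} ✗
  I^A i → possible child types {O, A} ✓
  I^B I^B → possible child types {B, AB} ✗
  I^B i → possible child types {O, A, B, AB} ✓
  i i → possible child types {O, A} ✓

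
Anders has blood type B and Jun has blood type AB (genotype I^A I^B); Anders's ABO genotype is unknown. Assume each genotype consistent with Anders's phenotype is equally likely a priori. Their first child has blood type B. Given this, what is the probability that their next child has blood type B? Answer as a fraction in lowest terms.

1/2

Possible genotypes: Anders ∈ {I^B I^B, I^B i}; Jun ∈ {I^A I^B}.
Weight each parental genotype pair by prior × P(type-B child):
  I^B I^B × I^A I^B: posterior weight 1/2; P(next child type B) = 1/2.
  I^B i × I^A I^B: posterior weight 1/2; P(next child type B) = 1/2.
Weighted sum = 1/2.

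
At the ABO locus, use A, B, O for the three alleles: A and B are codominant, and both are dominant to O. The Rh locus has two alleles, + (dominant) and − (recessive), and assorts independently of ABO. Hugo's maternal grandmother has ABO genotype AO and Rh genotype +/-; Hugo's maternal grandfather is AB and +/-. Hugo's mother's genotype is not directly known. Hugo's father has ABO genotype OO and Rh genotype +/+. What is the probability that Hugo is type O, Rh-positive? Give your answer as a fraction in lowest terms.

1/4

Hugo's mother's ABO genotype from AO × AB: 1/4 AA, 1/4 AB, 1/4 AO, 1/4 BO.
Crossing each possibility with the father OO and summing P(type O): 1/4·0 + 1/4·0 + 1/4·1/2 + 1/4·1/2 = 1/4.
Similarly for Rh via the mother's Rh distribution: P(Rh+) = 1.
Independent loci: 1/4 × 1 = 1/4.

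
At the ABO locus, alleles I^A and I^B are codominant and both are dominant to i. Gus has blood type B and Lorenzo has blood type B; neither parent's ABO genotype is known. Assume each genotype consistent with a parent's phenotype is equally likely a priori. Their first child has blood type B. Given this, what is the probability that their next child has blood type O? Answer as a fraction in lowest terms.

Possible genotypes: Gus ∈ {I^B I^B, I^B i}; Lorenzo ∈ {I^B I^B, I^B i}.
Weight each parental genotype pair by prior × P(type-B child):
  I^B I^B × I^B I^B: posterior weight 4/15; P(next child type O) = 0.
  I^B I^B × I^B i: posterior weight 4/15; P(next child type O) = 0.
  I^B i × I^B I^B: posterior weight 4/15; P(next child type O) = 0.
  I^B i × I^B i: posterior weight 1/5; P(next child type O) = 1/4.
Weighted sum = 1/20.

1/20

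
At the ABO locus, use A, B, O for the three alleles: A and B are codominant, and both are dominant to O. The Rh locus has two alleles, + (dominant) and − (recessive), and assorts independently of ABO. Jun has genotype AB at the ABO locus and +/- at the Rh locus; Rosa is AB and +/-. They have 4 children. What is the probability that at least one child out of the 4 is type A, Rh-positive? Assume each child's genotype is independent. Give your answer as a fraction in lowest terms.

36975/65536

ABO cross AB × AB → 1/4 A, 1/4 B, 1/2 AB.
Rh cross +/- × +/- → 3/4 Rh+, 1/4 Rh-; so P(type A, Rh-positive) = 1/4 × 3/4 = 3/16 per child.
P(none) = (13/16)^4 = 28561/65536; P(at least one) = 1 − 28561/65536 = 36975/65536.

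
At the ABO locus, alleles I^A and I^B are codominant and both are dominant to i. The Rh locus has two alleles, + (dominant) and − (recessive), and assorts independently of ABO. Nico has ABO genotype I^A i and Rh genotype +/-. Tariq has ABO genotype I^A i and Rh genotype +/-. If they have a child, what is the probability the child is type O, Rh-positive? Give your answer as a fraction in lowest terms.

3/16

ABO cross I^A i × I^A i → offspring phenotypes: 1/4 O, 3/4 A.
Rh cross +/- × +/- → 3/4 Rh+, 1/4 Rh-.
Independent loci: P(type O, Rh-positive) = 1/4 × 3/4 = 3/16.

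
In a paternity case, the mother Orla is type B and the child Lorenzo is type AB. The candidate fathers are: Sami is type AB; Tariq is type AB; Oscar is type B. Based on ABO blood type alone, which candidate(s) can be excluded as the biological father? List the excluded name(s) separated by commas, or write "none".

A candidate is excluded only if no genotype consistent with his phenotype could produce a type AB child with a type B mother.
Oscar (type B): no genotype consistent with that phenotype can produce a type-AB child with a type-B mother.

Oscar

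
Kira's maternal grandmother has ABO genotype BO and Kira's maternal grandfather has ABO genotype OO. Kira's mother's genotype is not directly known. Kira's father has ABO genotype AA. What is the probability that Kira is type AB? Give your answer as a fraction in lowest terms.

Kira's mother's ABO genotype from BO × OO: 1/2 BO, 1/2 OO.
Crossing each possibility with the father AA and summing P(type AB): 1/2·1/2 + 1/2·0 = 1/4.

1/4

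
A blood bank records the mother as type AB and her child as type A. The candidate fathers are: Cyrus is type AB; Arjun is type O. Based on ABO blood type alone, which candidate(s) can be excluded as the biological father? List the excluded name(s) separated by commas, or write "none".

A candidate is excluded only if no genotype consistent with his phenotype could produce a type A child with a type AB mother.
Every candidate has at least one consistent genotype combination, so none can be excluded.

none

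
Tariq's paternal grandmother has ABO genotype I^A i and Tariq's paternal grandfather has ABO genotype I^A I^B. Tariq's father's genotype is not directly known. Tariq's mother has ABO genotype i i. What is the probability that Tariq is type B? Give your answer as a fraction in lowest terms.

Tariq's father's ABO genotype from I^A i × I^A I^B: 1/4 I^A I^A, 1/4 I^A I^B, 1/4 I^A i, 1/4 I^B i.
Crossing each possibility with the mother i i and summing P(type B): 1/4·0 + 1/4·1/2 + 1/4·0 + 1/4·1/2 = 1/4.

1/4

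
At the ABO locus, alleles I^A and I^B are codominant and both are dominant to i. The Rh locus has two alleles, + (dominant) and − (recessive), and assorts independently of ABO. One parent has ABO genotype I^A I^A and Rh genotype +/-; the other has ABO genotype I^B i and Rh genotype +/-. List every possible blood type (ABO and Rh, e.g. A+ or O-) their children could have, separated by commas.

Gametes from I^A I^A × I^B i give offspring ABO genotypes I^A I^B, I^A i, i.e. phenotypes A, AB.
Rh cross +/- × +/- → phenotypes Rh+, Rh-.
Combining independently: A+, A-, AB+, AB-.

A+, A-, AB+, AB-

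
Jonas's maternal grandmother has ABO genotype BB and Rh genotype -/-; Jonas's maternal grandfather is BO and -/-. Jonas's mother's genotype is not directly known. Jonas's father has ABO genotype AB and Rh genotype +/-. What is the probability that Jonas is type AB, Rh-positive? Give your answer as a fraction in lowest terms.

3/16

Jonas's mother's ABO genotype from BB × BO: 1/2 BB, 1/2 BO.
Crossing each possibility with the father AB and summing P(type AB): 1/2·1/2 + 1/2·1/4 = 3/8.
Similarly for Rh via the mother's Rh distribution: P(Rh+) = 1/2.
Independent loci: 3/8 × 1/2 = 3/16.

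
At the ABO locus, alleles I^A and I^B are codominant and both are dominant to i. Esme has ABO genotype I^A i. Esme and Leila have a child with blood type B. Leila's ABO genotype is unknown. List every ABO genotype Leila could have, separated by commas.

For each candidate genotype of Leila, check whether crossing it with I^A i can produce every observed child phenotype.
  I^A I^A → possible child types {A} ✗
  I^A I^B → possible child types {A, B, AB} ✓
  I^A i → possible child types {O, A} ✗
  I^B I^B → possible child types {B, AB} ✓
  I^B i → possible child types {O, A, B, AB} ✓
  i i → possible child types {O, A} ✗

I^A I^B, I^B I^B, I^B i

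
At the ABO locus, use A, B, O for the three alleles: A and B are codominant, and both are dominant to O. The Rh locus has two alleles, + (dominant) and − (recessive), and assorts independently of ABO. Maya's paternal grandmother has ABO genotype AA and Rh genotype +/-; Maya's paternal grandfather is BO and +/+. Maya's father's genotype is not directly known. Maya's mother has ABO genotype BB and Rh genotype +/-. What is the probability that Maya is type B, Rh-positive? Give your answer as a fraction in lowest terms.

7/16

Maya's father's ABO genotype from AA × BO: 1/2 AB, 1/2 AO.
Crossing each possibility with the mother BB and summing P(type B): 1/2·1/2 + 1/2·1/2 = 1/2.
Similarly for Rh via the father's Rh distribution: P(Rh+) = 7/8.
Independent loci: 1/2 × 7/8 = 7/16.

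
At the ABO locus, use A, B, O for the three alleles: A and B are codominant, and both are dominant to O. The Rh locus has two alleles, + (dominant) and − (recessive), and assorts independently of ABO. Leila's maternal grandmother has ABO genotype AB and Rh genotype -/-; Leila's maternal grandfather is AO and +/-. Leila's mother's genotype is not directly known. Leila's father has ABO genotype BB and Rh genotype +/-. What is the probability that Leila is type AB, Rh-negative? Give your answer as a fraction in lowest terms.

Leila's mother's ABO genotype from AB × AO: 1/4 AA, 1/4 AB, 1/4 AO, 1/4 BO.
Crossing each possibility with the father BB and summing P(type AB): 1/4·1 + 1/4·1/2 + 1/4·1/2 + 1/4·0 = 1/2.
Similarly for Rh via the mother's Rh distribution: P(Rh-) = 3/8.
Independent loci: 1/2 × 3/8 = 3/16.

3/16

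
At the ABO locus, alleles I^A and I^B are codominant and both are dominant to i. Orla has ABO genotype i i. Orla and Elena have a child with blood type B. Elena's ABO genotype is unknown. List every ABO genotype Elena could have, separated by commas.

I^A I^B, I^B I^B, I^B i

For each candidate genotype of Elena, check whether crossing it with i i can produce every observed child phenotype.
  I^A I^A → possible child types {A} ✗
  I^A I^B → possible child types {A, B} ✓
  I^A i → possible child types {O, A} ✗
  I^B I^B → possible child types {B} ✓
  I^B i → possible child types {O, B} ✓
  i i → possible child types {O} ✗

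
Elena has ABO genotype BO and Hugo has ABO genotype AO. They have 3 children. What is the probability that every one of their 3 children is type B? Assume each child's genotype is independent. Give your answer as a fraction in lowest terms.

ABO cross BO × AO → 1/4 O, 1/4 A, 1/4 B, 1/4 AB.
So P(type B) = 1/4 per child.
All 3 independent: (1/4)^3 = 1/64.

1/64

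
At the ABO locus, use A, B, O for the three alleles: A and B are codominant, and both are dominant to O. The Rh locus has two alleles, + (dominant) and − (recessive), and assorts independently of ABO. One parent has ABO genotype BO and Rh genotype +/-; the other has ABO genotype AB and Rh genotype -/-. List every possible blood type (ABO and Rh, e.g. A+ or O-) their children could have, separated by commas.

Gametes from BO × AB give offspring ABO genotypes AB, AO, BB, BO, i.e. phenotypes A, B, AB.
Rh cross +/- × -/- → phenotypes Rh+, Rh-.
Combining independently: A+, A-, B+, B-, AB+, AB-.

A+, A-, B+, B-, AB+, AB-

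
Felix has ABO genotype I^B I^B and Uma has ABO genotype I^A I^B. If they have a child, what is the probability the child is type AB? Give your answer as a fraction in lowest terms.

1/2

ABO cross I^B I^B × I^A I^B → offspring phenotypes: 1/2 B, 1/2 AB.
So P(type AB) = 1/2.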